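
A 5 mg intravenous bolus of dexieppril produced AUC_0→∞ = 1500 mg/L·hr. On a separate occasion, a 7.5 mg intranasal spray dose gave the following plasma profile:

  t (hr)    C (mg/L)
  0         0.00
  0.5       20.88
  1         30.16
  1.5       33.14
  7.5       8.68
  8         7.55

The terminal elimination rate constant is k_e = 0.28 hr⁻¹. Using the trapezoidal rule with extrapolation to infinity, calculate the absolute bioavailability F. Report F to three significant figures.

Trapezoidal AUC_0→8 (intranasal spray):
  [0→0.5]: (0.00+20.88)/2 × 0.5 = 5.22
  [0.5→1]: (20.88+30.16)/2 × 0.5 = 12.76
  [1→1.5]: (30.16+33.14)/2 × 0.5 = 15.825
  [1.5→7.5]: (33.14+8.68)/2 × 6 = 125.46
  [7.5→8]: (8.68+7.55)/2 × 0.5 = 4.0575
  Sum = 163.3225 mg/L·hr
Tail: C_last/k_e = 7.55/0.28 = 26.964
AUC_0→∞ (intranasal spray) = 163.3225 + 26.964 = 190.2865 mg/L·hr
F = (AUC_ev/D_ev)/(AUC_iv/D_iv) = (190.2865/7.5)/(1500/5) = 25.3715/300 = 0.0846

F = 0.0846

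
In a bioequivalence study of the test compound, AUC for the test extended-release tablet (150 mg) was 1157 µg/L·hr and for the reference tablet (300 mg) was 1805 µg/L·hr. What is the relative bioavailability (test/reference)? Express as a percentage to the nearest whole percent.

F_rel = (AUC_test/D_test) / (AUC_ref/D_ref)
      = (1157/150) / (1805/300)
      = 7.71333 / 6.01667 = 1.2820 = 128.20%

F_rel = 128%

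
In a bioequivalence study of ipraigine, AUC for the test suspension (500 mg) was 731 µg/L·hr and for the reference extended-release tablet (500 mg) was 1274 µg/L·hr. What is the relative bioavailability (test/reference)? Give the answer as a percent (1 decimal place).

F_rel = 57.4%

F_rel = (AUC_test/D_test) / (AUC_ref/D_ref)
      = (731/500) / (1274/500)
      = 1.462 / 2.548 = 0.5738 = 57.38%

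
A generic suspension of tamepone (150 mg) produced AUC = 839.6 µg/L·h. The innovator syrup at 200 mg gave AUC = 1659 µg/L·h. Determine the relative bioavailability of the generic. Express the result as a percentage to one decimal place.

F_rel = 67.5%

F_rel = (AUC_test/D_test) / (AUC_ref/D_ref)
      = (839.6/150) / (1659/200)
      = 5.59733 / 8.295 = 0.6748 = 67.48%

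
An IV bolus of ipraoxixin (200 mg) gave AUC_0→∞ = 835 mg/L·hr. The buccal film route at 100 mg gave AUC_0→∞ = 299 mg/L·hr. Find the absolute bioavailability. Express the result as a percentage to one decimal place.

F = 71.6%

F = (AUC_ev / D_ev) / (AUC_iv / D_iv)
  = (299/100) / (835/200)
  = 2.99 / 4.175 = 0.7162
  = 71.62%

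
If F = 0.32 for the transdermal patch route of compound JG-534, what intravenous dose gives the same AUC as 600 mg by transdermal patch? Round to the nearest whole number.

D_iv = 192 mg

Systemic exposure from an extravascular dose = F × D_ev, so the equivalent IV dose is F × D_ev.
D_iv = F × D_ev = 0.32 × 600 = 192 mg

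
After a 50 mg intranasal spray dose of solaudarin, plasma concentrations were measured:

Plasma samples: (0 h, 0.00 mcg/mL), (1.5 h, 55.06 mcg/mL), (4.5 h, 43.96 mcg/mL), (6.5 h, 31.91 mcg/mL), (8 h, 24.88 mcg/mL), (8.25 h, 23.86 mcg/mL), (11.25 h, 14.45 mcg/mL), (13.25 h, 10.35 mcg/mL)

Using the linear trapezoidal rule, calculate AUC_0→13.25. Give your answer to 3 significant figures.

Trapezoidal AUC_0→13.25:
  [0→1.5]: (0.00+55.06)/2 × 1.5 = 41.295
  [1.5→4.5]: (55.06+43.96)/2 × 3 = 148.53
  [4.5→6.5]: (43.96+31.91)/2 × 2 = 75.87
  [6.5→8]: (31.91+24.88)/2 × 1.5 = 42.5925
  [8→8.25]: (24.88+23.86)/2 × 0.25 = 6.0925
  [8.25→11.25]: (23.86+14.45)/2 × 3 = 57.465
  [11.25→13.25]: (14.45+10.35)/2 × 2 = 24.8
  Sum = 396.645 mcg/mL·h

AUC = 397 mcg/mL·h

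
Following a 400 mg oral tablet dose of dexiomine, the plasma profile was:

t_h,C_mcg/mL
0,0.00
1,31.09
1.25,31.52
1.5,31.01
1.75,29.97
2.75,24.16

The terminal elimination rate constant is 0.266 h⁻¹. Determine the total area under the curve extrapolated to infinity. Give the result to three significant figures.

AUC = 157 mcg/mL·h

Trapezoidal AUC_0→2.75:
  [0→1]: (0.00+31.09)/2 × 1 = 15.545
  [1→1.25]: (31.09+31.52)/2 × 0.25 = 7.82625
  [1.25→1.5]: (31.52+31.01)/2 × 0.25 = 7.81625
  [1.5→1.75]: (31.01+29.97)/2 × 0.25 = 7.6225
  [1.75→2.75]: (29.97+24.16)/2 × 1 = 27.065
  Sum = 65.875 mcg/mL·h
Extrapolated tail: C_last / k_e = 24.16 / 0.266 = 90.827
AUC_0→∞ = 65.875 + 90.827 = 156.702 mcg/mL·h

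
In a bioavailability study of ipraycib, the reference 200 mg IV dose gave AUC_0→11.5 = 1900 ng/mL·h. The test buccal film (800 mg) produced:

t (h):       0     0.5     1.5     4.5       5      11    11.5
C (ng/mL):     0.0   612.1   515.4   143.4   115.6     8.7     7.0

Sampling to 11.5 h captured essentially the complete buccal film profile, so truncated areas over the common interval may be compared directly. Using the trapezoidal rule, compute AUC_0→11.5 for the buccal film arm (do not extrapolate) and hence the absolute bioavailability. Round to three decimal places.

F = 0.282

Trapezoidal AUC_0→11.5 (buccal film):
  [0→0.5]: (0.0+612.1)/2 × 0.5 = 153.025
  [0.5→1.5]: (612.1+515.4)/2 × 1 = 563.75
  [1.5→4.5]: (515.4+143.4)/2 × 3 = 988.2
  [4.5→5]: (143.4+115.6)/2 × 0.5 = 64.75
  [5→11]: (115.6+8.7)/2 × 6 = 372.9
  [11→11.5]: (8.7+7.0)/2 × 0.5 = 3.925
  Sum = 2146.55 ng/mL·h
F = (AUC_ev/D_ev)/(AUC_iv/D_iv) = (2146.55/800)/(1900/200) = 2.6831875/9.5 = 0.2824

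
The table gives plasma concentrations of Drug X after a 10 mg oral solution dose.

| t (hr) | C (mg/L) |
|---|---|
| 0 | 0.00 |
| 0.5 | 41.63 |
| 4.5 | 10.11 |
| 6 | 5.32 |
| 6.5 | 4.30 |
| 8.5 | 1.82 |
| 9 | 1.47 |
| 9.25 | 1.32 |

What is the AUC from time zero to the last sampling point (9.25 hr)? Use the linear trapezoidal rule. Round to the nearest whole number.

AUC = 135 mg/L·hr

Trapezoidal AUC_0→9.25:
  [0→0.5]: (0.00+41.63)/2 × 0.5 = 10.4075
  [0.5→4.5]: (41.63+10.11)/2 × 4 = 103.48
  [4.5→6]: (10.11+5.32)/2 × 1.5 = 11.5725
  [6→6.5]: (5.32+4.30)/2 × 0.5 = 2.405
  [6.5→8.5]: (4.30+1.82)/2 × 2 = 6.12
  [8.5→9]: (1.82+1.47)/2 × 0.5 = 0.8225
  [9→9.25]: (1.47+1.32)/2 × 0.25 = 0.34875
  Sum = 135.15625 mg/L·hr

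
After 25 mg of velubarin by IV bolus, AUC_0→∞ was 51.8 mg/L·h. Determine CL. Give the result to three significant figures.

CL = Dose_iv / AUC_0→∞
   = 25 / 51.8 = 0.482625 L/h

CL = 0.483 L/h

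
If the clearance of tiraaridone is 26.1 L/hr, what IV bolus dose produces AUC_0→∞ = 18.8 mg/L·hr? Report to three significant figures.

Dose = 491 mg

Dose_iv = CL × AUC_0→∞
     = 26.1 × 18.8 = 490.68 mg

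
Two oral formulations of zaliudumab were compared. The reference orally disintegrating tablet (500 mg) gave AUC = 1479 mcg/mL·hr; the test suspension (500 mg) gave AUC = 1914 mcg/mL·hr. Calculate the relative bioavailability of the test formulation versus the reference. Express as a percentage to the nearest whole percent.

F_rel = 129%

F_rel = (AUC_test/D_test) / (AUC_ref/D_ref)
      = (1914/500) / (1479/500)
      = 3.828 / 2.958 = 1.2941 = 129.41%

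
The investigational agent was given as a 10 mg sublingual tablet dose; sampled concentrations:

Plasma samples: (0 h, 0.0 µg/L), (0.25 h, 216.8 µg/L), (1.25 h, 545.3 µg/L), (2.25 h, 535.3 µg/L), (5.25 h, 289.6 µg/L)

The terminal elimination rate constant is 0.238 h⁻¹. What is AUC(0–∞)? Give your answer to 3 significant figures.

AUC = 3400 µg/L·h

Trapezoidal AUC_0→5.25:
  [0→0.25]: (0.0+216.8)/2 × 0.25 = 27.1
  [0.25→1.25]: (216.8+545.3)/2 × 1 = 381.05
  [1.25→2.25]: (545.3+535.3)/2 × 1 = 540.3
  [2.25→5.25]: (535.3+289.6)/2 × 3 = 1237.35
  Sum = 2185.8 µg/L·h
Extrapolated tail: C_last / k_e = 289.6 / 0.238 = 1216.807
AUC_0→∞ = 2185.8 + 1216.807 = 3402.607 µg/L·h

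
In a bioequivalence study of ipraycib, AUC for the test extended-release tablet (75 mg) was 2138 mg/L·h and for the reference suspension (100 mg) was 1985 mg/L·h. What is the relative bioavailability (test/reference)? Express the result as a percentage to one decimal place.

F_rel = 143.6%

F_rel = (AUC_test/D_test) / (AUC_ref/D_ref)
      = (2138/75) / (1985/100)
      = 28.5067 / 19.85 = 1.4361 = 143.61%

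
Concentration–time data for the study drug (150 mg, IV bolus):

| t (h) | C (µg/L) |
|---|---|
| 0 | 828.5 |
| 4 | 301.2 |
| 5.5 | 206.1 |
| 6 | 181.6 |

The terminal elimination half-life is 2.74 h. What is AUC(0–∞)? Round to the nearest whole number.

Trapezoidal AUC_0→6:
  [0→4]: (828.5+301.2)/2 × 4 = 2259.4
  [4→5.5]: (301.2+206.1)/2 × 1.5 = 380.475
  [5.5→6]: (206.1+181.6)/2 × 0.5 = 96.925
  Sum = 2736.8 µg/L·h
k_e = ln2 / t½ = 0.693147 / 2.74 = 0.2530 h^-1
Extrapolated tail: C_last / k_e = 181.6 / 0.253 = 717.787
AUC_0→∞ = 2736.8 + 717.787 = 3454.587 µg/L·h

AUC = 3455 µg/L·h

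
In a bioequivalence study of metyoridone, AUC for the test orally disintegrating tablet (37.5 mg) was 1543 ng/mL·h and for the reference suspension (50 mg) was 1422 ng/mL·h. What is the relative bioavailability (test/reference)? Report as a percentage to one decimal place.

F_rel = 144.7%

F_rel = (AUC_test/D_test) / (AUC_ref/D_ref)
      = (1543/37.5) / (1422/50)
      = 41.1467 / 28.44 = 1.4468 = 144.68%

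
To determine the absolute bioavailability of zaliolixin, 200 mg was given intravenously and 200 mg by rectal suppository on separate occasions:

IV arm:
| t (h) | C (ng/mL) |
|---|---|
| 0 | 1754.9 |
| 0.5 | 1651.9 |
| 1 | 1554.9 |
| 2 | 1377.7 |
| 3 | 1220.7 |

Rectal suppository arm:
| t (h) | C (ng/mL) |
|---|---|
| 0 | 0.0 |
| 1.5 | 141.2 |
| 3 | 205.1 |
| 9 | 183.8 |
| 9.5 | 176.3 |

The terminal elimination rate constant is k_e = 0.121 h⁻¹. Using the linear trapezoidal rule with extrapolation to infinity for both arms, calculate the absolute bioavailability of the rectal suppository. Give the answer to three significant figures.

Trapezoidal AUC_0→3 (IV):
  [0→0.5]: (1754.9+1651.9)/2 × 0.5 = 851.7
  [0.5→1]: (1651.9+1554.9)/2 × 0.5 = 801.7
  [1→2]: (1554.9+1377.7)/2 × 1 = 1466.3
  [2→3]: (1377.7+1220.7)/2 × 1 = 1299.2
  Sum = 4418.9 ng/mL·h
IV tail: 1220.7/0.121 = 10088.430; AUC_iv,0→∞ = 4418.9 + 10088.430 = 14507.33 ng/mL·h
Trapezoidal AUC_0→9.5 (rectal suppository):
  [0→1.5]: (0.0+141.2)/2 × 1.5 = 105.9
  [1.5→3]: (141.2+205.1)/2 × 1.5 = 259.725
  [3→9]: (205.1+183.8)/2 × 6 = 1166.7
  [9→9.5]: (183.8+176.3)/2 × 0.5 = 90.025
  Sum = 1622.35 ng/mL·h
rectal suppository tail: 176.3/0.121 = 1457.025; AUC_ev,0→∞ = 1622.35 + 1457.025 = 3079.375 ng/mL·h
F = (AUC_ev/D_ev)/(AUC_iv/D_iv) = (3079.375/200)/(14507.33/200) = 15.396875/72.53665 = 0.2123

F = 0.212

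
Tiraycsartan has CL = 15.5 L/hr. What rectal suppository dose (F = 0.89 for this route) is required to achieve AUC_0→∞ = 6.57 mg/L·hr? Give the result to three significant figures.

Dose = CL × AUC_0→∞ / F
     = 15.5 × 6.57 / 0.89 = 114.421 mg

Dose = 114 mg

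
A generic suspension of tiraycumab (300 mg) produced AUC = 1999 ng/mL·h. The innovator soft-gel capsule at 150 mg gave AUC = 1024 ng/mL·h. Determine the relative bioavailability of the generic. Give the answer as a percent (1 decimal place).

F_rel = (AUC_test/D_test) / (AUC_ref/D_ref)
      = (1999/300) / (1024/150)
      = 6.66333 / 6.82667 = 0.9761 = 97.61%

F_rel = 97.6%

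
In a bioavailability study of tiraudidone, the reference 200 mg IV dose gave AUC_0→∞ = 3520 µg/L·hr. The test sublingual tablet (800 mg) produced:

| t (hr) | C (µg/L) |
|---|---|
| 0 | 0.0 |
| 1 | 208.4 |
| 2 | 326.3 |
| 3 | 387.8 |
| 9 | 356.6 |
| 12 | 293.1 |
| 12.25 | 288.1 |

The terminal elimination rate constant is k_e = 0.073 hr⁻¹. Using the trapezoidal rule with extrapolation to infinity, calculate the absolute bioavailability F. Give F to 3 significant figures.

Trapezoidal AUC_0→12.25 (sublingual tablet):
  [0→1]: (0.0+208.4)/2 × 1 = 104.2
  [1→2]: (208.4+326.3)/2 × 1 = 267.35
  [2→3]: (326.3+387.8)/2 × 1 = 357.05
  [3→9]: (387.8+356.6)/2 × 6 = 2233.2
  [9→12]: (356.6+293.1)/2 × 3 = 974.55
  [12→12.25]: (293.1+288.1)/2 × 0.25 = 72.65
  Sum = 4009.0 µg/L·hr
Tail: C_last/k_e = 288.1/0.073 = 3946.575
AUC_0→∞ (sublingual tablet) = 4009.0 + 3946.575 = 7955.575 µg/L·hr
F = (AUC_ev/D_ev)/(AUC_iv/D_iv) = (7955.575/800)/(3520/200) = 9.94447/17.6 = 0.5650

F = 0.565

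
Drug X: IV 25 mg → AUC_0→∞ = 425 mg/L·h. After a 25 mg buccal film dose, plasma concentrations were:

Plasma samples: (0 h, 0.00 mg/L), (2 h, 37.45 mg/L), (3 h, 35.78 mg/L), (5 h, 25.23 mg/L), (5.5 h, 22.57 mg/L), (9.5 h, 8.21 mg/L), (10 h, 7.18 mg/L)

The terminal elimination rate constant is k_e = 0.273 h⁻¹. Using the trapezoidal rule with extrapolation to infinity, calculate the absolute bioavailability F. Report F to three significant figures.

F = 0.562

Trapezoidal AUC_0→10 (buccal film):
  [0→2]: (0.00+37.45)/2 × 2 = 37.45
  [2→3]: (37.45+35.78)/2 × 1 = 36.615
  [3→5]: (35.78+25.23)/2 × 2 = 61.01
  [5→5.5]: (25.23+22.57)/2 × 0.5 = 11.95
  [5.5→9.5]: (22.57+8.21)/2 × 4 = 61.56
  [9.5→10]: (8.21+7.18)/2 × 0.5 = 3.8475
  Sum = 212.4325 mg/L·h
Tail: C_last/k_e = 7.18/0.273 = 26.300
AUC_0→∞ (buccal film) = 212.4325 + 26.300 = 238.7325 mg/L·h
F = (AUC_ev/D_ev)/(AUC_iv/D_iv) = (238.7325/25)/(425/25) = 9.5493/17 = 0.5617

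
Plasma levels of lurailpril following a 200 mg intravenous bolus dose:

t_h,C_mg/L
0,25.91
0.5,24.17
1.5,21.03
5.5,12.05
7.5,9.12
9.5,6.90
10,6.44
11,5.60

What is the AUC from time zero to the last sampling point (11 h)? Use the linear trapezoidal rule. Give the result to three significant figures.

AUC = 148 mg/L·h

Trapezoidal AUC_0→11:
  [0→0.5]: (25.91+24.17)/2 × 0.5 = 12.52
  [0.5→1.5]: (24.17+21.03)/2 × 1 = 22.6
  [1.5→5.5]: (21.03+12.05)/2 × 4 = 66.16
  [5.5→7.5]: (12.05+9.12)/2 × 2 = 21.17
  [7.5→9.5]: (9.12+6.90)/2 × 2 = 16.02
  [9.5→10]: (6.90+6.44)/2 × 0.5 = 3.335
  [10→11]: (6.44+5.60)/2 × 1 = 6.02
  Sum = 147.825 mg/L·h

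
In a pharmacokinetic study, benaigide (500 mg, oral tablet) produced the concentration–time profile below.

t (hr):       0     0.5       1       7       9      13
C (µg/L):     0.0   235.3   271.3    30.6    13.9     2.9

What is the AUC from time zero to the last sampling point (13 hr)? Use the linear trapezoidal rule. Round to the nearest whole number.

AUC = 1169 µg/L·hr

Trapezoidal AUC_0→13:
  [0→0.5]: (0.0+235.3)/2 × 0.5 = 58.825
  [0.5→1]: (235.3+271.3)/2 × 0.5 = 126.65
  [1→7]: (271.3+30.6)/2 × 6 = 905.7
  [7→9]: (30.6+13.9)/2 × 2 = 44.5
  [9→13]: (13.9+2.9)/2 × 4 = 33.6
  Sum = 1169.275 µg/L·hr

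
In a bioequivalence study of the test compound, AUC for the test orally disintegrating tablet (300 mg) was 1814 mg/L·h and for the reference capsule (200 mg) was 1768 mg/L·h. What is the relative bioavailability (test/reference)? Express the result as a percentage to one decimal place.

F_rel = (AUC_test/D_test) / (AUC_ref/D_ref)
      = (1814/300) / (1768/200)
      = 6.04667 / 8.84 = 0.6840 = 68.40%

F_rel = 68.4%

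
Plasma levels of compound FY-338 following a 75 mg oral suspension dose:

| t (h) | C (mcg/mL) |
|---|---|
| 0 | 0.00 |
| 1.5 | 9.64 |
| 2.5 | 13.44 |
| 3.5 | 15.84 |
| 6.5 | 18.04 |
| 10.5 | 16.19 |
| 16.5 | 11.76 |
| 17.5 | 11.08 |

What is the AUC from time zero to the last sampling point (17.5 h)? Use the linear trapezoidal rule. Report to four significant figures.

AUC = 248.0 mcg/mL·h

Trapezoidal AUC_0→17.5:
  [0→1.5]: (0.00+9.64)/2 × 1.5 = 7.23
  [1.5→2.5]: (9.64+13.44)/2 × 1 = 11.54
  [2.5→3.5]: (13.44+15.84)/2 × 1 = 14.64
  [3.5→6.5]: (15.84+18.04)/2 × 3 = 50.82
  [6.5→10.5]: (18.04+16.19)/2 × 4 = 68.46
  [10.5→16.5]: (16.19+11.76)/2 × 6 = 83.85
  [16.5→17.5]: (11.76+11.08)/2 × 1 = 11.42
  Sum = 247.96 mcg/mL·h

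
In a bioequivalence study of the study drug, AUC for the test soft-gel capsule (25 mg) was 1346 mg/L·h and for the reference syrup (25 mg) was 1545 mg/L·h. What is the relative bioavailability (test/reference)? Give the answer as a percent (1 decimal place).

F_rel = (AUC_test/D_test) / (AUC_ref/D_ref)
      = (1346/25) / (1545/25)
      = 53.84 / 61.8 = 0.8712 = 87.12%

F_rel = 87.1%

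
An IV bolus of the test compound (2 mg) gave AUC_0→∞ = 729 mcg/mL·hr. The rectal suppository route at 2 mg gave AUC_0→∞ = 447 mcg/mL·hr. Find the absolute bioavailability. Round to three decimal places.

F = 0.613

F = (AUC_ev / D_ev) / (AUC_iv / D_iv)
  = (447/2) / (729/2)
  = 223.5 / 364.5 = 0.6132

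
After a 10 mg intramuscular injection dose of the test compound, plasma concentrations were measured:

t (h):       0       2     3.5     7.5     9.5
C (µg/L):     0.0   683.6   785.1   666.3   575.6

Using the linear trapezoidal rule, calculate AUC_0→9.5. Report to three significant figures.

Trapezoidal AUC_0→9.5:
  [0→2]: (0.0+683.6)/2 × 2 = 683.6
  [2→3.5]: (683.6+785.1)/2 × 1.5 = 1101.525
  [3.5→7.5]: (785.1+666.3)/2 × 4 = 2902.8
  [7.5→9.5]: (666.3+575.6)/2 × 2 = 1241.9
  Sum = 5929.825 µg/L·h

AUC = 5930 µg/L·h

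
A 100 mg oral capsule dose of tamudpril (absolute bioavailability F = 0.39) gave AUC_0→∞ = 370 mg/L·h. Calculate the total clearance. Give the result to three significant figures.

CL = F × Dose / AUC_0→∞
   = 0.39 × 100 / 370 = 0.105405 L/h

CL = 0.105 L/h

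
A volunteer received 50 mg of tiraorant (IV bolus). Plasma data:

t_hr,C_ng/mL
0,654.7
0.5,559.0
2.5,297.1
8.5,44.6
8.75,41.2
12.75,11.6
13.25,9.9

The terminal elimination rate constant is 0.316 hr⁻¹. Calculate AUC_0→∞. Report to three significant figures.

AUC = 2340 ng/mL·hr

Trapezoidal AUC_0→13.25:
  [0→0.5]: (654.7+559.0)/2 × 0.5 = 303.425
  [0.5→2.5]: (559.0+297.1)/2 × 2 = 856.1
  [2.5→8.5]: (297.1+44.6)/2 × 6 = 1025.1
  [8.5→8.75]: (44.6+41.2)/2 × 0.25 = 10.725
  [8.75→12.75]: (41.2+11.6)/2 × 4 = 105.6
  [12.75→13.25]: (11.6+9.9)/2 × 0.5 = 5.375
  Sum = 2306.325 ng/mL·hr
Extrapolated tail: C_last / k_e = 9.9 / 0.316 = 31.329
AUC_0→∞ = 2306.325 + 31.329 = 2337.654 ng/mL·hr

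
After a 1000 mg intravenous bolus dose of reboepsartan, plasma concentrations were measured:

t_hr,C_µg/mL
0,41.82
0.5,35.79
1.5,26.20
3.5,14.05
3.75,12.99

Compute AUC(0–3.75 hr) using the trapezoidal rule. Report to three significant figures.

Trapezoidal AUC_0→3.75:
  [0→0.5]: (41.82+35.79)/2 × 0.5 = 19.4025
  [0.5→1.5]: (35.79+26.20)/2 × 1 = 30.995
  [1.5→3.5]: (26.20+14.05)/2 × 2 = 40.25
  [3.5→3.75]: (14.05+12.99)/2 × 0.25 = 3.38
  Sum = 94.0275 µg/mL·hr

AUC = 94.0 µg/mL·hr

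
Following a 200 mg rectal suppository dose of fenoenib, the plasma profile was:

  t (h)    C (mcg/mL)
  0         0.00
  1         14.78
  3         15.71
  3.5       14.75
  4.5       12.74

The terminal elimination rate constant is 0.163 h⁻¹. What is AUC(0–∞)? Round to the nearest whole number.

Trapezoidal AUC_0→4.5:
  [0→1]: (0.00+14.78)/2 × 1 = 7.39
  [1→3]: (14.78+15.71)/2 × 2 = 30.49
  [3→3.5]: (15.71+14.75)/2 × 0.5 = 7.615
  [3.5→4.5]: (14.75+12.74)/2 × 1 = 13.745
  Sum = 59.24 mcg/mL·h
Extrapolated tail: C_last / k_e = 12.74 / 0.163 = 78.160
AUC_0→∞ = 59.24 + 78.160 = 137.4 mcg/mL·h

AUC = 137 mcg/mL·h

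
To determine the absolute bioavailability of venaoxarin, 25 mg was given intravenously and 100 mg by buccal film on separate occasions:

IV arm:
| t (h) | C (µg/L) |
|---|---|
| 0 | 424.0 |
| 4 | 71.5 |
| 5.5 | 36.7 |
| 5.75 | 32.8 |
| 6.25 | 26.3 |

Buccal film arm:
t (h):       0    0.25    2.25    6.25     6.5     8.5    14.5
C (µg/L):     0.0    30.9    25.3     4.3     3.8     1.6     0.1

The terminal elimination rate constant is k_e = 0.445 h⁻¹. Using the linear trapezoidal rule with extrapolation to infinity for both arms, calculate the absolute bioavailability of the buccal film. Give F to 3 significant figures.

F = 0.0284

Trapezoidal AUC_0→6.25 (IV):
  [0→4]: (424.0+71.5)/2 × 4 = 991.0
  [4→5.5]: (71.5+36.7)/2 × 1.5 = 81.15
  [5.5→5.75]: (36.7+32.8)/2 × 0.25 = 8.6875
  [5.75→6.25]: (32.8+26.3)/2 × 0.5 = 14.775
  Sum = 1095.6125 µg/L·h
IV tail: 26.3/0.445 = 59.101; AUC_iv,0→∞ = 1095.6125 + 59.101 = 1154.7135 µg/L·h
Trapezoidal AUC_0→14.5 (buccal film):
  [0→0.25]: (0.0+30.9)/2 × 0.25 = 3.8625
  [0.25→2.25]: (30.9+25.3)/2 × 2 = 56.2
  [2.25→6.25]: (25.3+4.3)/2 × 4 = 59.2
  [6.25→6.5]: (4.3+3.8)/2 × 0.25 = 1.0125
  [6.5→8.5]: (3.8+1.6)/2 × 2 = 5.4
  [8.5→14.5]: (1.6+0.1)/2 × 6 = 5.1
  Sum = 130.775 µg/L·h
buccal film tail: 0.1/0.445 = 0.225; AUC_ev,0→∞ = 130.775 + 0.225 = 131.0 µg/L·h
F = (AUC_ev/D_ev)/(AUC_iv/D_iv) = (131.0/100)/(1154.7135/25) = 1.31/46.18854 = 0.0284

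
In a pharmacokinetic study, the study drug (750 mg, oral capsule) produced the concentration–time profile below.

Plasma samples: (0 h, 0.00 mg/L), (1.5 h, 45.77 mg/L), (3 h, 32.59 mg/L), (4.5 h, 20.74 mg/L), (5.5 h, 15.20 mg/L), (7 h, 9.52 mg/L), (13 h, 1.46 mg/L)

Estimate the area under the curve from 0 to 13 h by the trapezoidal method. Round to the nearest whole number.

Trapezoidal AUC_0→13:
  [0→1.5]: (0.00+45.77)/2 × 1.5 = 34.3275
  [1.5→3]: (45.77+32.59)/2 × 1.5 = 58.77
  [3→4.5]: (32.59+20.74)/2 × 1.5 = 39.9975
  [4.5→5.5]: (20.74+15.20)/2 × 1 = 17.97
  [5.5→7]: (15.20+9.52)/2 × 1.5 = 18.54
  [7→13]: (9.52+1.46)/2 × 6 = 32.94
  Sum = 202.545 mg/L·h

AUC = 203 mg/L·h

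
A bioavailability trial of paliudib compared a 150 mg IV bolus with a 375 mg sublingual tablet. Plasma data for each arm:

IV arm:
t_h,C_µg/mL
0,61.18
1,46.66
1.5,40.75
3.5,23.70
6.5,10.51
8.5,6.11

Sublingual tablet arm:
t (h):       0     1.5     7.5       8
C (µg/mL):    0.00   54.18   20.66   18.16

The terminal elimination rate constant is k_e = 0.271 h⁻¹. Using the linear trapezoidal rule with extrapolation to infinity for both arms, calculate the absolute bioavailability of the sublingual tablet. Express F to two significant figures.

F = 0.59

Trapezoidal AUC_0→8.5 (IV):
  [0→1]: (61.18+46.66)/2 × 1 = 53.92
  [1→1.5]: (46.66+40.75)/2 × 0.5 = 21.8525
  [1.5→3.5]: (40.75+23.70)/2 × 2 = 64.45
  [3.5→6.5]: (23.70+10.51)/2 × 3 = 51.315
  [6.5→8.5]: (10.51+6.11)/2 × 2 = 16.62
  Sum = 208.1575 µg/mL·h
IV tail: 6.11/0.271 = 22.546; AUC_iv,0→∞ = 208.1575 + 22.546 = 230.7035 µg/mL·h
Trapezoidal AUC_0→8 (sublingual tablet):
  [0→1.5]: (0.00+54.18)/2 × 1.5 = 40.635
  [1.5→7.5]: (54.18+20.66)/2 × 6 = 224.52
  [7.5→8]: (20.66+18.16)/2 × 0.5 = 9.705
  Sum = 274.86 µg/mL·h
sublingual tablet tail: 18.16/0.271 = 67.011; AUC_ev,0→∞ = 274.86 + 67.011 = 341.871 µg/mL·h
F = (AUC_ev/D_ev)/(AUC_iv/D_iv) = (341.871/375)/(230.7035/150) = 0.911656/1.53802 = 0.5927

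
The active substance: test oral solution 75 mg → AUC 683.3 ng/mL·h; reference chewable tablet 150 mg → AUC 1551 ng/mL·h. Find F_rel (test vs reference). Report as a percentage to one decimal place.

F_rel = 88.1%

F_rel = (AUC_test/D_test) / (AUC_ref/D_ref)
      = (683.3/75) / (1551/150)
      = 9.11067 / 10.34 = 0.8811 = 88.11%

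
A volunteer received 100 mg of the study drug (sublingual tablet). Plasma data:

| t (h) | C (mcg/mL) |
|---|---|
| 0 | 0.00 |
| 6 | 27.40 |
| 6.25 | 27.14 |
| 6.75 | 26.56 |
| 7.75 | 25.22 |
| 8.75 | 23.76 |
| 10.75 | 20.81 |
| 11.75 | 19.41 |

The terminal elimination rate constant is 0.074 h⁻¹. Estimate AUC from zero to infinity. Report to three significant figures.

AUC = 480 mcg/mL·h

Trapezoidal AUC_0→11.75:
  [0→6]: (0.00+27.40)/2 × 6 = 82.2
  [6→6.25]: (27.40+27.14)/2 × 0.25 = 6.8175
  [6.25→6.75]: (27.14+26.56)/2 × 0.5 = 13.425
  [6.75→7.75]: (26.56+25.22)/2 × 1 = 25.89
  [7.75→8.75]: (25.22+23.76)/2 × 1 = 24.49
  [8.75→10.75]: (23.76+20.81)/2 × 2 = 44.57
  [10.75→11.75]: (20.81+19.41)/2 × 1 = 20.11
  Sum = 217.5025 mcg/mL·h
Extrapolated tail: C_last / k_e = 19.41 / 0.074 = 262.297
AUC_0→∞ = 217.5025 + 262.297 = 479.7995 mcg/mL·h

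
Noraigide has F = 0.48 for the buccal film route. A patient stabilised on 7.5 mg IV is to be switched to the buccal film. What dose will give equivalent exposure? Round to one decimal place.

D_buccal = 15.6 mg

For equal systemic exposure: F × D_ev = D_iv
D_ev = D_iv / F = 7.5 / 0.48 = 15.625 mg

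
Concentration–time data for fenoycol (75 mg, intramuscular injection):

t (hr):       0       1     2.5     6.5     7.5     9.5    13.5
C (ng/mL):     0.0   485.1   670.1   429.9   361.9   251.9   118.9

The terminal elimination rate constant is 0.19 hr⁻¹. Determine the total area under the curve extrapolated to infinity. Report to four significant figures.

AUC = 5686 ng/mL·hr

Trapezoidal AUC_0→13.5:
  [0→1]: (0.0+485.1)/2 × 1 = 242.55
  [1→2.5]: (485.1+670.1)/2 × 1.5 = 866.4
  [2.5→6.5]: (670.1+429.9)/2 × 4 = 2200.0
  [6.5→7.5]: (429.9+361.9)/2 × 1 = 395.9
  [7.5→9.5]: (361.9+251.9)/2 × 2 = 613.8
  [9.5→13.5]: (251.9+118.9)/2 × 4 = 741.6
  Sum = 5060.25 ng/mL·hr
Extrapolated tail: C_last / k_e = 118.9 / 0.19 = 625.789
AUC_0→∞ = 5060.25 + 625.789 = 5686.039 ng/mL·hr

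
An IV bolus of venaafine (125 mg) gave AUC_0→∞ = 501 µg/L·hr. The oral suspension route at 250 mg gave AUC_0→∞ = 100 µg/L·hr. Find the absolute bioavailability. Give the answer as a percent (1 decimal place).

F = 10.0%

F = (AUC_ev / D_ev) / (AUC_iv / D_iv)
  = (100/250) / (501/125)
  = 0.4 / 4.008 = 0.0998
  = 9.98%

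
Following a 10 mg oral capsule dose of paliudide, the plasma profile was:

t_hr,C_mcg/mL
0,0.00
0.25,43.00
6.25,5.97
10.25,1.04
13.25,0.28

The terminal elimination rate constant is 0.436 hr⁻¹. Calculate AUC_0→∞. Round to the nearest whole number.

AUC = 169 mcg/mL·hr

Trapezoidal AUC_0→13.25:
  [0→0.25]: (0.00+43.00)/2 × 0.25 = 5.375
  [0.25→6.25]: (43.00+5.97)/2 × 6 = 146.91
  [6.25→10.25]: (5.97+1.04)/2 × 4 = 14.02
  [10.25→13.25]: (1.04+0.28)/2 × 3 = 1.98
  Sum = 168.285 mcg/mL·hr
Extrapolated tail: C_last / k_e = 0.28 / 0.436 = 0.642
AUC_0→∞ = 168.285 + 0.642 = 168.927 mcg/mL·hr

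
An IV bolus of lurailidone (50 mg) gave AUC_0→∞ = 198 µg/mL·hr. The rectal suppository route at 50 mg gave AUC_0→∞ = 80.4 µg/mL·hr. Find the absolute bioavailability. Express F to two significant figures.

F = (AUC_ev / D_ev) / (AUC_iv / D_iv)
  = (80.4/50) / (198/50)
  = 1.608 / 3.96 = 0.4061

F = 0.41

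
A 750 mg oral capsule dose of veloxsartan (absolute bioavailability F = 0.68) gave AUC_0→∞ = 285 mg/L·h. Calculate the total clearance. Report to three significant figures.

CL = 1.79 L/h

CL = F × Dose / AUC_0→∞
   = 0.68 × 750 / 285 = 1.78947 L/h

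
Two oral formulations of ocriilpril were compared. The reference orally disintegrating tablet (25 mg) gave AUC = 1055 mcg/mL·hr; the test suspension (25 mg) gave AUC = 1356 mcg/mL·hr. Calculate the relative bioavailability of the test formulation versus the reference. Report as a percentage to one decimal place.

F_rel = (AUC_test/D_test) / (AUC_ref/D_ref)
      = (1356/25) / (1055/25)
      = 54.24 / 42.2 = 1.2853 = 128.53%

F_rel = 128.5%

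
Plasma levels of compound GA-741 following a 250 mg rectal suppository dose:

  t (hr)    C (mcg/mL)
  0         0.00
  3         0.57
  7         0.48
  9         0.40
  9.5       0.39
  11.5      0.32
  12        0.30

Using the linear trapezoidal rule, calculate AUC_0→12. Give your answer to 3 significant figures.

AUC = 4.90 mcg/mL·hr

Trapezoidal AUC_0→12:
  [0→3]: (0.00+0.57)/2 × 3 = 0.855
  [3→7]: (0.57+0.48)/2 × 4 = 2.1
  [7→9]: (0.48+0.40)/2 × 2 = 0.88
  [9→9.5]: (0.40+0.39)/2 × 0.5 = 0.1975
  [9.5→11.5]: (0.39+0.32)/2 × 2 = 0.71
  [11.5→12]: (0.32+0.30)/2 × 0.5 = 0.155
  Sum = 4.8975 mcg/mL·hr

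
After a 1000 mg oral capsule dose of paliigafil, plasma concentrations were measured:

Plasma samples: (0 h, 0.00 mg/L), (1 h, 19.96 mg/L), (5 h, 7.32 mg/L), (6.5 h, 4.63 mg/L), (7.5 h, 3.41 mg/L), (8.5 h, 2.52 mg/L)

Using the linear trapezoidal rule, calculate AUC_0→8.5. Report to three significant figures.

Trapezoidal AUC_0→8.5:
  [0→1]: (0.00+19.96)/2 × 1 = 9.98
  [1→5]: (19.96+7.32)/2 × 4 = 54.56
  [5→6.5]: (7.32+4.63)/2 × 1.5 = 8.9625
  [6.5→7.5]: (4.63+3.41)/2 × 1 = 4.02
  [7.5→8.5]: (3.41+2.52)/2 × 1 = 2.965
  Sum = 80.4875 mg/L·h

AUC = 80.5 mg/L·h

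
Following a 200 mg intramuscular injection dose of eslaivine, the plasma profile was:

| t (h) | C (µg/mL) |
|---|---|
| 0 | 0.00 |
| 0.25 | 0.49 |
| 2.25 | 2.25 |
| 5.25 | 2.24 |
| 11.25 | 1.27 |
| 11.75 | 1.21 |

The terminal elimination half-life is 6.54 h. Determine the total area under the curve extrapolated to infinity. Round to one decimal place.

Trapezoidal AUC_0→11.75:
  [0→0.25]: (0.00+0.49)/2 × 0.25 = 0.06125
  [0.25→2.25]: (0.49+2.25)/2 × 2 = 2.74
  [2.25→5.25]: (2.25+2.24)/2 × 3 = 6.735
  [5.25→11.25]: (2.24+1.27)/2 × 6 = 10.53
  [11.25→11.75]: (1.27+1.21)/2 × 0.5 = 0.62
  Sum = 20.68625 µg/mL·h
k_e = ln2 / t½ = 0.693147 / 6.54 = 0.1060 h^-1
Extrapolated tail: C_last / k_e = 1.21 / 0.106 = 11.415
AUC_0→∞ = 20.68625 + 11.415 = 32.10125 µg/mL·h

AUC = 32.1 µg/mL·h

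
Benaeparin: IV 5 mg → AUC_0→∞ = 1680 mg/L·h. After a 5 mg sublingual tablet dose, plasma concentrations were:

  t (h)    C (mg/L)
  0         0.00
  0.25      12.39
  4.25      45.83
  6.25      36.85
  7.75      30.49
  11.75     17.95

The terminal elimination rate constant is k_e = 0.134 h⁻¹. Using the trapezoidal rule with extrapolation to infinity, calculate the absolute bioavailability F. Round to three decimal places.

Trapezoidal AUC_0→11.75 (sublingual tablet):
  [0→0.25]: (0.00+12.39)/2 × 0.25 = 1.54875
  [0.25→4.25]: (12.39+45.83)/2 × 4 = 116.44
  [4.25→6.25]: (45.83+36.85)/2 × 2 = 82.68
  [6.25→7.75]: (36.85+30.49)/2 × 1.5 = 50.505
  [7.75→11.75]: (30.49+17.95)/2 × 4 = 96.88
  Sum = 348.05375 mg/L·h
Tail: C_last/k_e = 17.95/0.134 = 133.955
AUC_0→∞ (sublingual tablet) = 348.05375 + 133.955 = 482.00875 mg/L·h
F = (AUC_ev/D_ev)/(AUC_iv/D_iv) = (482.00875/5)/(1680/5) = 96.40175/336 = 0.2869

F = 0.287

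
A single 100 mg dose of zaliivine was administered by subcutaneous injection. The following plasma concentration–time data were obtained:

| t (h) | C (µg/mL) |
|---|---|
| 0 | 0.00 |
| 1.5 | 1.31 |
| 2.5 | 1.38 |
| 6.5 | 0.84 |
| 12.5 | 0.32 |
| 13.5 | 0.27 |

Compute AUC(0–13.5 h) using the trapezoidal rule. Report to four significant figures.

Trapezoidal AUC_0→13.5:
  [0→1.5]: (0.00+1.31)/2 × 1.5 = 0.9825
  [1.5→2.5]: (1.31+1.38)/2 × 1 = 1.345
  [2.5→6.5]: (1.38+0.84)/2 × 4 = 4.44
  [6.5→12.5]: (0.84+0.32)/2 × 6 = 3.48
  [12.5→13.5]: (0.32+0.27)/2 × 1 = 0.295
  Sum = 10.5425 µg/mL·h

AUC = 10.54 µg/mL·h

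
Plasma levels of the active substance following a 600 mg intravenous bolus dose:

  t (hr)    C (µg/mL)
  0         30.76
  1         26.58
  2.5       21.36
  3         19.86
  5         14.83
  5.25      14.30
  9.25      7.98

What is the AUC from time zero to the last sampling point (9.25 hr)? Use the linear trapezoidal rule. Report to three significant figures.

AUC = 158 µg/mL·hr

Trapezoidal AUC_0→9.25:
  [0→1]: (30.76+26.58)/2 × 1 = 28.67
  [1→2.5]: (26.58+21.36)/2 × 1.5 = 35.955
  [2.5→3]: (21.36+19.86)/2 × 0.5 = 10.305
  [3→5]: (19.86+14.83)/2 × 2 = 34.69
  [5→5.25]: (14.83+14.30)/2 × 0.25 = 3.64125
  [5.25→9.25]: (14.30+7.98)/2 × 4 = 44.56
  Sum = 157.82125 µg/mL·hr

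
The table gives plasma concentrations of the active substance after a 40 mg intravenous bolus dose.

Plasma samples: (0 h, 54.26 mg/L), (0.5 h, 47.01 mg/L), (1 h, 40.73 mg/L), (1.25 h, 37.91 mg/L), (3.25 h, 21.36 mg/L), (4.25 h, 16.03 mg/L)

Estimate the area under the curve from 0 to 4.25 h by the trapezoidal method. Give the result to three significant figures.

Trapezoidal AUC_0→4.25:
  [0→0.5]: (54.26+47.01)/2 × 0.5 = 25.3175
  [0.5→1]: (47.01+40.73)/2 × 0.5 = 21.935
  [1→1.25]: (40.73+37.91)/2 × 0.25 = 9.83
  [1.25→3.25]: (37.91+21.36)/2 × 2 = 59.27
  [3.25→4.25]: (21.36+16.03)/2 × 1 = 18.695
  Sum = 135.0475 mg/L·h

AUC = 135 mg/L·h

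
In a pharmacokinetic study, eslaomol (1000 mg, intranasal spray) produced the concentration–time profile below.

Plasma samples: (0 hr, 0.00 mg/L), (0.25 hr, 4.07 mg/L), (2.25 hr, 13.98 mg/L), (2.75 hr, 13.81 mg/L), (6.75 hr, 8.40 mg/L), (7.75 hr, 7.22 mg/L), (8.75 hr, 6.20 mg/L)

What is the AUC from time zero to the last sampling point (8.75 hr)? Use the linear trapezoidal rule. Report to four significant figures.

Trapezoidal AUC_0→8.75:
  [0→0.25]: (0.00+4.07)/2 × 0.25 = 0.50875
  [0.25→2.25]: (4.07+13.98)/2 × 2 = 18.05
  [2.25→2.75]: (13.98+13.81)/2 × 0.5 = 6.9475
  [2.75→6.75]: (13.81+8.40)/2 × 4 = 44.42
  [6.75→7.75]: (8.40+7.22)/2 × 1 = 7.81
  [7.75→8.75]: (7.22+6.20)/2 × 1 = 6.71
  Sum = 84.44625 mg/L·hr

AUC = 84.45 mg/L·hr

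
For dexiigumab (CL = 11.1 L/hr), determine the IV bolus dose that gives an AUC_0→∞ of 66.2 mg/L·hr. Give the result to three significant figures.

Dose_iv = CL × AUC_0→∞
     = 11.1 × 66.2 = 734.82 mg

Dose = 735 mg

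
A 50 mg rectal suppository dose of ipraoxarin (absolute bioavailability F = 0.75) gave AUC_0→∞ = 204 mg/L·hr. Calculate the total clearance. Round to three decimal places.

CL = F × Dose / AUC_0→∞
   = 0.75 × 50 / 204 = 0.183824 L/hr

CL = 0.184 L/hr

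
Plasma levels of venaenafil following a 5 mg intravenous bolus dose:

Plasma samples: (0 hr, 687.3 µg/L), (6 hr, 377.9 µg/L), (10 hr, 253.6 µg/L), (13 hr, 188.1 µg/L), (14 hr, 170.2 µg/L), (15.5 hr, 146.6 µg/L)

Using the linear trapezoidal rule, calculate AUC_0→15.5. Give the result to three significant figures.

AUC = 5540 µg/L·hr

Trapezoidal AUC_0→15.5:
  [0→6]: (687.3+377.9)/2 × 6 = 3195.6
  [6→10]: (377.9+253.6)/2 × 4 = 1263.0
  [10→13]: (253.6+188.1)/2 × 3 = 662.55
  [13→14]: (188.1+170.2)/2 × 1 = 179.15
  [14→15.5]: (170.2+146.6)/2 × 1.5 = 237.6
  Sum = 5537.9 µg/L·hr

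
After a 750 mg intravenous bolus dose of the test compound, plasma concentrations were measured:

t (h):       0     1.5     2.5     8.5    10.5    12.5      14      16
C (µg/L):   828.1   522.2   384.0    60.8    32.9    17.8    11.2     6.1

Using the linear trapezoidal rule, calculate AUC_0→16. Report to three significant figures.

AUC = 2980 µg/L·h

Trapezoidal AUC_0→16:
  [0→1.5]: (828.1+522.2)/2 × 1.5 = 1012.725
  [1.5→2.5]: (522.2+384.0)/2 × 1 = 453.1
  [2.5→8.5]: (384.0+60.8)/2 × 6 = 1334.4
  [8.5→10.5]: (60.8+32.9)/2 × 2 = 93.7
  [10.5→12.5]: (32.9+17.8)/2 × 2 = 50.7
  [12.5→14]: (17.8+11.2)/2 × 1.5 = 21.75
  [14→16]: (11.2+6.1)/2 × 2 = 17.3
  Sum = 2983.675 µg/L·h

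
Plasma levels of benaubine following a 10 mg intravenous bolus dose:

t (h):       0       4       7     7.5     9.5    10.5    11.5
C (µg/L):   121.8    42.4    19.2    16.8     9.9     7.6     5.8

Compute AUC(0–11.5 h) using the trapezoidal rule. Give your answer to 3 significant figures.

Trapezoidal AUC_0→11.5:
  [0→4]: (121.8+42.4)/2 × 4 = 328.4
  [4→7]: (42.4+19.2)/2 × 3 = 92.4
  [7→7.5]: (19.2+16.8)/2 × 0.5 = 9.0
  [7.5→9.5]: (16.8+9.9)/2 × 2 = 26.7
  [9.5→10.5]: (9.9+7.6)/2 × 1 = 8.75
  [10.5→11.5]: (7.6+5.8)/2 × 1 = 6.7
  Sum = 471.95 µg/L·h

AUC = 472 µg/L·h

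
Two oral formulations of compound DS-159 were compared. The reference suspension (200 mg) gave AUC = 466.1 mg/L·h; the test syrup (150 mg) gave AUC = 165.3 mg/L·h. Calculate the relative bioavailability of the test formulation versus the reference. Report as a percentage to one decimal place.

F_rel = 47.3%

F_rel = (AUC_test/D_test) / (AUC_ref/D_ref)
      = (165.3/150) / (466.1/200)
      = 1.102 / 2.3305 = 0.4729 = 47.29%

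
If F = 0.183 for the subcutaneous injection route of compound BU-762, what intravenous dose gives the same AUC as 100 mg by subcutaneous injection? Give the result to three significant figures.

D_iv = 18.3 mg

Systemic exposure from an extravascular dose = F × D_ev, so the equivalent IV dose is F × D_ev.
D_iv = F × D_ev = 0.183 × 100 = 18.3 mg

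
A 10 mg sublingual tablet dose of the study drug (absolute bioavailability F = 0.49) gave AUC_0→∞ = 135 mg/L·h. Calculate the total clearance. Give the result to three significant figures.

CL = 0.0363 L/h

CL = F × Dose / AUC_0→∞
   = 0.49 × 10 / 135 = 0.0362963 L/h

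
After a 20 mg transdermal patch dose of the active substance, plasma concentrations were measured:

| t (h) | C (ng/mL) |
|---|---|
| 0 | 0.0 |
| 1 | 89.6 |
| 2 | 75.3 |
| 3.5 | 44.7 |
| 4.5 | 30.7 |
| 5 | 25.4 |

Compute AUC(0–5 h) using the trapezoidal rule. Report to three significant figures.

Trapezoidal AUC_0→5:
  [0→1]: (0.0+89.6)/2 × 1 = 44.8
  [1→2]: (89.6+75.3)/2 × 1 = 82.45
  [2→3.5]: (75.3+44.7)/2 × 1.5 = 90.0
  [3.5→4.5]: (44.7+30.7)/2 × 1 = 37.7
  [4.5→5]: (30.7+25.4)/2 × 0.5 = 14.025
  Sum = 268.975 ng/mL·h

AUC = 269 ng/mL·h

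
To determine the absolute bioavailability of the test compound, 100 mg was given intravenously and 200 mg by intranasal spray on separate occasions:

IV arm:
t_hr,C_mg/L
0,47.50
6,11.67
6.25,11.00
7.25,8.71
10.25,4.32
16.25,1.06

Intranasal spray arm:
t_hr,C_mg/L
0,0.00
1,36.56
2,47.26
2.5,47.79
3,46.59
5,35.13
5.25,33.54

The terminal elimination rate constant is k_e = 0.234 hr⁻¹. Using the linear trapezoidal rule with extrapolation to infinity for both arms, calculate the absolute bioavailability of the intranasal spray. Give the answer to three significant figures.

F = 0.740

Trapezoidal AUC_0→16.25 (IV):
  [0→6]: (47.50+11.67)/2 × 6 = 177.51
  [6→6.25]: (11.67+11.00)/2 × 0.25 = 2.83375
  [6.25→7.25]: (11.00+8.71)/2 × 1 = 9.855
  [7.25→10.25]: (8.71+4.32)/2 × 3 = 19.545
  [10.25→16.25]: (4.32+1.06)/2 × 6 = 16.14
  Sum = 225.88375 mg/L·hr
IV tail: 1.06/0.234 = 4.530; AUC_iv,0→∞ = 225.88375 + 4.530 = 230.41375 mg/L·hr
Trapezoidal AUC_0→5.25 (intranasal spray):
  [0→1]: (0.00+36.56)/2 × 1 = 18.28
  [1→2]: (36.56+47.26)/2 × 1 = 41.91
  [2→2.5]: (47.26+47.79)/2 × 0.5 = 23.7625
  [2.5→3]: (47.79+46.59)/2 × 0.5 = 23.595
  [3→5]: (46.59+35.13)/2 × 2 = 81.72
  [5→5.25]: (35.13+33.54)/2 × 0.25 = 8.58375
  Sum = 197.85125 mg/L·hr
intranasal spray tail: 33.54/0.234 = 143.333; AUC_ev,0→∞ = 197.85125 + 143.333 = 341.18425 mg/L·hr
F = (AUC_ev/D_ev)/(AUC_iv/D_iv) = (341.18425/200)/(230.41375/100) = 1.70592/2.3041375 = 0.7404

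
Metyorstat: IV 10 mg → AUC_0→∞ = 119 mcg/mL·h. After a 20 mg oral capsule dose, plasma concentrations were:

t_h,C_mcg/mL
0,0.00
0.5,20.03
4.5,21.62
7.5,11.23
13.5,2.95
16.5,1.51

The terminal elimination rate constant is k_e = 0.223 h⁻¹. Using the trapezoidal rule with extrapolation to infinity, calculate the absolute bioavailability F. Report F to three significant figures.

Trapezoidal AUC_0→16.5 (oral capsule):
  [0→0.5]: (0.00+20.03)/2 × 0.5 = 5.0075
  [0.5→4.5]: (20.03+21.62)/2 × 4 = 83.3
  [4.5→7.5]: (21.62+11.23)/2 × 3 = 49.275
  [7.5→13.5]: (11.23+2.95)/2 × 6 = 42.54
  [13.5→16.5]: (2.95+1.51)/2 × 3 = 6.69
  Sum = 186.8125 mcg/mL·h
Tail: C_last/k_e = 1.51/0.223 = 6.771
AUC_0→∞ (oral capsule) = 186.8125 + 6.771 = 193.5835 mcg/mL·h
F = (AUC_ev/D_ev)/(AUC_iv/D_iv) = (193.5835/20)/(119/10) = 9.679175/11.9 = 0.8134

F = 0.813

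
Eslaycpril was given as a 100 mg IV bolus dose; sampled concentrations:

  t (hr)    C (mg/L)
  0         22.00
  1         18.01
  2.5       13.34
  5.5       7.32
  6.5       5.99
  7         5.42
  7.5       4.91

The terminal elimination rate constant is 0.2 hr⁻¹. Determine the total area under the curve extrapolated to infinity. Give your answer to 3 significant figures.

Trapezoidal AUC_0→7.5:
  [0→1]: (22.00+18.01)/2 × 1 = 20.005
  [1→2.5]: (18.01+13.34)/2 × 1.5 = 23.5125
  [2.5→5.5]: (13.34+7.32)/2 × 3 = 30.99
  [5.5→6.5]: (7.32+5.99)/2 × 1 = 6.655
  [6.5→7]: (5.99+5.42)/2 × 0.5 = 2.8525
  [7→7.5]: (5.42+4.91)/2 × 0.5 = 2.5825
  Sum = 86.5975 mg/L·hr
Extrapolated tail: C_last / k_e = 4.91 / 0.2 = 24.550
AUC_0→∞ = 86.5975 + 24.550 = 111.1475 mg/L·hr

AUC = 111 mg/L·hr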